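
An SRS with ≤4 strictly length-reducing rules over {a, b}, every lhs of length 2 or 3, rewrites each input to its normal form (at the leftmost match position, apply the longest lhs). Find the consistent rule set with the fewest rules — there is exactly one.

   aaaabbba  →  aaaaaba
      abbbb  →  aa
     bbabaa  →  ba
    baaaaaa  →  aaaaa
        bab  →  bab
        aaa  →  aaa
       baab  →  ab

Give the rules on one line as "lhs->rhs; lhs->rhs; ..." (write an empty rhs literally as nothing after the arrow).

baa->a; bb->; bba->b; bbb->ab

  | aaaabbba => aaaaaba
  | abbbb => aabb => aa
  | bbabaa => bbaa => ba
  | baaaaaa => aaaaa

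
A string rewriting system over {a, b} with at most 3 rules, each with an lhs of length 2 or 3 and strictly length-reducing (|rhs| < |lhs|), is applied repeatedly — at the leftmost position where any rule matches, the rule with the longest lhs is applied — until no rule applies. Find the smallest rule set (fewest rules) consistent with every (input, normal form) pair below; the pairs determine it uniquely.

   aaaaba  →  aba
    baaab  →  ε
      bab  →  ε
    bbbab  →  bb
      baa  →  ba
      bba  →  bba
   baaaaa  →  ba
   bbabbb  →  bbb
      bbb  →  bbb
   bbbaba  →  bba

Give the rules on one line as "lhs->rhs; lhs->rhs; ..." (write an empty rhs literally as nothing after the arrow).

aa->a; bab->

  | aaaaba => aaaba => aaba => aba
  | baaab => baab => bab => ε
  | bab => ε
  | bbbab => bb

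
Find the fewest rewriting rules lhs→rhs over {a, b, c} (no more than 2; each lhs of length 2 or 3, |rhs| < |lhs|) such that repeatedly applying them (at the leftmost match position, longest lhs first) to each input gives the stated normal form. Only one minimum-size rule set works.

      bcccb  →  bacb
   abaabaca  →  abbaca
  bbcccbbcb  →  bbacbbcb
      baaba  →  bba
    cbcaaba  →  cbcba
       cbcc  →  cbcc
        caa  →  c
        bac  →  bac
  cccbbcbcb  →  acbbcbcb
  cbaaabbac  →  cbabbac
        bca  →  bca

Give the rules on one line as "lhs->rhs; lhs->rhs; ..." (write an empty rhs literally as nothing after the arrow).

aa->; ccc->ac

  | bcccb => bacb
  | abaabaca => abbaca
  | bbcccbbcb => bbacbbcb
  | baaba => bba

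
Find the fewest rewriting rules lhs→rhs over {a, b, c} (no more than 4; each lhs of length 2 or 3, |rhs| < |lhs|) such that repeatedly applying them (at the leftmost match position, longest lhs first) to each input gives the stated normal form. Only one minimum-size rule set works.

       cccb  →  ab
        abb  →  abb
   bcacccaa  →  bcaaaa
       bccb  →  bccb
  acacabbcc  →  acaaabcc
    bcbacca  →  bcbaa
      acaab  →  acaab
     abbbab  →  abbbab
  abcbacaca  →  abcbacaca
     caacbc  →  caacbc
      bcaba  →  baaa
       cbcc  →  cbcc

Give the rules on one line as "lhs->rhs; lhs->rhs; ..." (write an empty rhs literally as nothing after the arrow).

cab->aa; cca->a; ccc->a

  | cccb => ab
  | abb
  | bcacccaa => bcaaaa
  | bccb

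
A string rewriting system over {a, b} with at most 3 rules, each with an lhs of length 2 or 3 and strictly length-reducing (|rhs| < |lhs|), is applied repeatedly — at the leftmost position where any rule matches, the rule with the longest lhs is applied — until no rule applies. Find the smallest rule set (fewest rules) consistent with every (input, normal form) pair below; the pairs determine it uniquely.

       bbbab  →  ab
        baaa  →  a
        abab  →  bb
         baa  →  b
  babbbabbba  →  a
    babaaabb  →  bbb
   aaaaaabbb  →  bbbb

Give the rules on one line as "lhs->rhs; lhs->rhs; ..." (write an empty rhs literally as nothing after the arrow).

  | bbbab => bbab => bab => ab
  | baaa => aaa => ba => a
  | abab => aab => bb
  | baa => aa => b

aa->b; ba->a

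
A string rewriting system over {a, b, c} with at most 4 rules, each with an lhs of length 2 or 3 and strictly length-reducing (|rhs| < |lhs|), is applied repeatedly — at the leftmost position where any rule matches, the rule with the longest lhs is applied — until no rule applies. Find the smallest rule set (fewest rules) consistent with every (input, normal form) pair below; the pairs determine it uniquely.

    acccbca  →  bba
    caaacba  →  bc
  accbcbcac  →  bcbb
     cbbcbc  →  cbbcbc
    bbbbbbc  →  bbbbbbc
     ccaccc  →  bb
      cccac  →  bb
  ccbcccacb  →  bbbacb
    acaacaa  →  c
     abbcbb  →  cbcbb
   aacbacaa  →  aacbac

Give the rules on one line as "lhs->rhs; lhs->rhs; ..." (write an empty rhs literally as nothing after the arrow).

  | acccbca => abcbca => ccbca => bcca => bba
  | caaacba => caacba => cacba => ccba => bca => bc
  | accbcbcac => abccbcac => cccbcac => bcbcac => bcbcc => bcbb
  | cbbcbc

ab->c; ca->c; cc->b; ccb->bc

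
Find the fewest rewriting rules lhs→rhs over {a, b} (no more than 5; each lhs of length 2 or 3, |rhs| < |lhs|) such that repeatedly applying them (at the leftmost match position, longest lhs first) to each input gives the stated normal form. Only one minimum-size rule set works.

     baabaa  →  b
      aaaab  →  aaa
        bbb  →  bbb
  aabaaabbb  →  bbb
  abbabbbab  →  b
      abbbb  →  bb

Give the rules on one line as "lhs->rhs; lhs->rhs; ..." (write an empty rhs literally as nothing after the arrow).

  | baabaa => abaa => bba => b
  | aaaab => aaa
  | bbb
  | aabaaabbb => abbaabbb => baaabbb => aabbb => abab => bbb

ab->; aba->bb; abb->ba; ba->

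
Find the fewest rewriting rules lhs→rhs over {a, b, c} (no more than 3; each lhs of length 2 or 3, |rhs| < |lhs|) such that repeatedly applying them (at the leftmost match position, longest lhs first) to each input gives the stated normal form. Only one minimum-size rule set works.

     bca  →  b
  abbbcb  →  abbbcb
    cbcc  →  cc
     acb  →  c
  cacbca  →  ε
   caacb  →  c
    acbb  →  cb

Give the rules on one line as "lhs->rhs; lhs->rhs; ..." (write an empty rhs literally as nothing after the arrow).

  | bca => b
  | abbbcb
  | cbcc => cc
  | acb => c

acb->c; ca->; cbc->c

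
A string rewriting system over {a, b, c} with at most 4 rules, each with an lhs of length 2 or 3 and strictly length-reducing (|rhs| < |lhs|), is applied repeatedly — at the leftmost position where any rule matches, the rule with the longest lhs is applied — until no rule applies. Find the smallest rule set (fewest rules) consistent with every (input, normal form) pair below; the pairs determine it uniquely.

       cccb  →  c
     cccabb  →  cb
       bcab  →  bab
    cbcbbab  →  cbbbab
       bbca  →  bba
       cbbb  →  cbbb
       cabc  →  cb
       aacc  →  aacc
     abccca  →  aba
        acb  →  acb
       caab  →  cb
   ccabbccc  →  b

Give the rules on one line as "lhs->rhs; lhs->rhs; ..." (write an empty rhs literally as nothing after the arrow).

bc->b; ca->c; ccb->

  | cccb => c
  | cccabb => cccbb => cb
  | bcab => bab
  | cbcbbab => cbbbab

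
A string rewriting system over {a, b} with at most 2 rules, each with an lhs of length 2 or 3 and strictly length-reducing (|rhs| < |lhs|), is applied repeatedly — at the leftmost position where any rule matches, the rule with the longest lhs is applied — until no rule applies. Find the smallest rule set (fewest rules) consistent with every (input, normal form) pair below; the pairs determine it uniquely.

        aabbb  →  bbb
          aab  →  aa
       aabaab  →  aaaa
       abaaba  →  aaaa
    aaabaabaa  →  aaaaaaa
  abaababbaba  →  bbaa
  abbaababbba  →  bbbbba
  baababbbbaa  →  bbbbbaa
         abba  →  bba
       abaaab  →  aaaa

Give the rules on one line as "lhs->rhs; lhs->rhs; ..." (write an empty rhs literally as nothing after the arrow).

  | aabbb => abbb => bbb
  | aab => aa
  | aabaab => aaaab => aaaa
  | abaaba => aaaba => aaaa

ab->a; abb->bb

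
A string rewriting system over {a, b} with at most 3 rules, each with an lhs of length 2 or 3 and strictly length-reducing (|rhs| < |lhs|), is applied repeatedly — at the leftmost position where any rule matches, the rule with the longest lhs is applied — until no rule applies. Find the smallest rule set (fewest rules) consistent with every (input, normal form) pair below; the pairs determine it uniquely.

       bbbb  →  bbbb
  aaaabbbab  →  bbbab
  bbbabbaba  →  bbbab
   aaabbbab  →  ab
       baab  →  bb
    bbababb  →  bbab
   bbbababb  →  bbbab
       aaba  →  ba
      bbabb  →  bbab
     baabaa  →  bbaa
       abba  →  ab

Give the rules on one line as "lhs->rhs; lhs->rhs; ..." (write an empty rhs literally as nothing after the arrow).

  | bbbb
  | aaaabbbab => aabbbab => bbbab
  | bbbabbaba => bbbababa => bbbabba => bbbaba => bbbab
  | aaabbbab => abbbab => abbab => abab => abb => ab

aab->b; aba->ab; abb->ab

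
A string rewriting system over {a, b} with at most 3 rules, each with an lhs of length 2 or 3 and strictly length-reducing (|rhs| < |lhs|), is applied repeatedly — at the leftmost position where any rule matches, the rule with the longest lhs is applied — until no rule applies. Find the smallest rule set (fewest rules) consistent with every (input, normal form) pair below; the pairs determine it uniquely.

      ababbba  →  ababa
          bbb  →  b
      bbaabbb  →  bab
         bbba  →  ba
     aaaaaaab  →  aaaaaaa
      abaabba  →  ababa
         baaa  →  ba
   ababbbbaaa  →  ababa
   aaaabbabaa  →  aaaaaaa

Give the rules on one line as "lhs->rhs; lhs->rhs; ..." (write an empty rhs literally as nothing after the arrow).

  | ababbba => ababba => ababa
  | bbb => bb => b
  | bbaabbb => baabbb => babbb => babb => bab
  | bbba => bba => ba

aab->aa; baa->ba; bb->b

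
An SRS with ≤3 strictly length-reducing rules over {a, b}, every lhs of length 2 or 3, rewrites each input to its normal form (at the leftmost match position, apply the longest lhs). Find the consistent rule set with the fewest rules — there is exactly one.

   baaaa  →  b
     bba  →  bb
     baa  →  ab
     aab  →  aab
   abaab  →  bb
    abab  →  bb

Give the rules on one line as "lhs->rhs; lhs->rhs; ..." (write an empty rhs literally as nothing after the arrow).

  | baaaa => abaa => ba => b
  | bba => bb
  | baa => ab
  | aab

aba->b; ba->b; baa->ab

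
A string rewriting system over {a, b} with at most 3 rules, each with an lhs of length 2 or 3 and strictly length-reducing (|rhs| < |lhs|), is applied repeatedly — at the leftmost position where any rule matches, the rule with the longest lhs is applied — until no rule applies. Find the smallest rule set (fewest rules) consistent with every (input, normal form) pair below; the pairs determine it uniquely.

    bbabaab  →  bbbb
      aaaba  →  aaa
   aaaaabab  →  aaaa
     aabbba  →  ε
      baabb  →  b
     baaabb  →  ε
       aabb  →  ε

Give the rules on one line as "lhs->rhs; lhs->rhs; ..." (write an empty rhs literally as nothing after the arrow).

  | bbabaab => bbbaab => bbbab => bbbb
  | aaaba => aaa
  | aaaaabab => aaaaab => aaaa
  | aabbba => abba => ba => ε

ab->; ba->; bba->bb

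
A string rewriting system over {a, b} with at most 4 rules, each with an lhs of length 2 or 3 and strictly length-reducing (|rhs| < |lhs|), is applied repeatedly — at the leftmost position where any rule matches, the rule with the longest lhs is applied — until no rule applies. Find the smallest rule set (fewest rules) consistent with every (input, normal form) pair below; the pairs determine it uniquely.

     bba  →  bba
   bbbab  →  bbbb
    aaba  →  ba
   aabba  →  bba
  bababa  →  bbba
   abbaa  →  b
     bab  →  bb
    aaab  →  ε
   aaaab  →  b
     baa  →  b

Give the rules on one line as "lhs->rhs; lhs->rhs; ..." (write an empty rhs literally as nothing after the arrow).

aa->; ab->; bab->bb

  | bba
  | bbbab => bbbb
  | aaba => ba
  | aabba => bba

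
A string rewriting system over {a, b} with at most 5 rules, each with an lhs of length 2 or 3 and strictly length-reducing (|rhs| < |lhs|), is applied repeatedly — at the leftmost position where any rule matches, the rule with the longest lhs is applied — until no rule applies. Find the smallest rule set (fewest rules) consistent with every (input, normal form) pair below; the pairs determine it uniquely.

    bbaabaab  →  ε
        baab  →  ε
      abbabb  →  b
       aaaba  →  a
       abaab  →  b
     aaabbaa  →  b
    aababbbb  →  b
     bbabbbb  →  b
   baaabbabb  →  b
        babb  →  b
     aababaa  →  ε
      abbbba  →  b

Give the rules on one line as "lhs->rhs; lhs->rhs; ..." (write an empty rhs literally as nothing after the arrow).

  | bbaabaab => aabaab => baab => bab => bb => ε
  | baab => bab => bb => ε
  | abbabb => babb => bbb => b
  | aaaba => aba => a

aa->; ab->; ba->b; bb->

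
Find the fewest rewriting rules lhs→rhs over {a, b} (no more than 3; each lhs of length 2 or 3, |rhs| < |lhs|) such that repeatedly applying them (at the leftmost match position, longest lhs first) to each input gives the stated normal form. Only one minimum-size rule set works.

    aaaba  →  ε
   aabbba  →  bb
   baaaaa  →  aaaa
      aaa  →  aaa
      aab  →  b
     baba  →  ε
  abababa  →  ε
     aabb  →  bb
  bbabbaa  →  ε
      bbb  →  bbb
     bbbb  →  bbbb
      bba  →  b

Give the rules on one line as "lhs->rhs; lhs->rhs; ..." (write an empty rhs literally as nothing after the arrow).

ab->b; ba->; bab->ab

  | aaaba => aaba => aba => ba => ε
  | aabbba => abbba => bbba => bb
  | baaaaa => aaaa
  | aaa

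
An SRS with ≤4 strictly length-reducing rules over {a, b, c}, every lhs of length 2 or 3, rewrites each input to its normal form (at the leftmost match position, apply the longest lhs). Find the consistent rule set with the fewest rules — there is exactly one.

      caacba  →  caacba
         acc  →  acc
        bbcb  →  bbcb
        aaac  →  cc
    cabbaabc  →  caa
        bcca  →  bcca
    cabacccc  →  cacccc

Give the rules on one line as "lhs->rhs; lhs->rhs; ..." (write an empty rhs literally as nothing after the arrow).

  | caacba
  | acc
  | bbcb
  | aaac => cc

aaa->c; ab->; bac->aa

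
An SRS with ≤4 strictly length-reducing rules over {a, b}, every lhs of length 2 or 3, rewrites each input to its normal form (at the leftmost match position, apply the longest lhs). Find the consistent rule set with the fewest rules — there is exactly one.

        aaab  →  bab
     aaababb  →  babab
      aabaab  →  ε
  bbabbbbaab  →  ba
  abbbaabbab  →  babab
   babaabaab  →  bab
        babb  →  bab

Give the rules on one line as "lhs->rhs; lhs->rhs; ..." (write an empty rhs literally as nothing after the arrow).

  | aaab => bab
  | aaababb => bababb => babab
  | aabaab => bbaab => baab => bbb => ε
  | bbabbbbaab => babbbbaab => babaab => babbb => ba

aa->b; bb->b; bbb->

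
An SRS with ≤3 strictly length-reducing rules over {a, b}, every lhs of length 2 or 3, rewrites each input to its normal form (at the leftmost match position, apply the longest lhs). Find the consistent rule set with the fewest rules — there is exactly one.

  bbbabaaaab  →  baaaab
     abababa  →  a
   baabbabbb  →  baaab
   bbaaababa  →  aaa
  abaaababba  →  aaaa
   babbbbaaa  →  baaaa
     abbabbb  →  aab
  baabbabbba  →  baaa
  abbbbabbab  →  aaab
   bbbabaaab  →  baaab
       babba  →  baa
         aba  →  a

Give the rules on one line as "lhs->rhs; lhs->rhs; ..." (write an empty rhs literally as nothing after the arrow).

  | bbbabaaaab => babaaaab => baaaab
  | abababa => ababa => aba => a
  | baabbabbb => baaabbb => baaab
  | bbaaababa => aaababa => aaaba => aaa

aba->a; bb->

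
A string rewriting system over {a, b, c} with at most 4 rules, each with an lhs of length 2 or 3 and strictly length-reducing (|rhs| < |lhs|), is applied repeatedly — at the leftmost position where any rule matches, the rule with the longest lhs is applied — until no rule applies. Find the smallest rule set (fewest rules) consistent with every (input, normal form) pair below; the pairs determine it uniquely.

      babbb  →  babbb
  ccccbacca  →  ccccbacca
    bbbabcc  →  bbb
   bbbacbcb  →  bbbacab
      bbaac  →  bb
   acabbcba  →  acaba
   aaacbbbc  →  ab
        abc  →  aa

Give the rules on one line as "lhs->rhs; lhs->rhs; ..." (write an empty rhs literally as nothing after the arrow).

aac->; bbc->; bc->a

  | babbb
  | ccccbacca
  | bbbabcc => bbbaac => bbb
  | bbbacbcb => bbbacab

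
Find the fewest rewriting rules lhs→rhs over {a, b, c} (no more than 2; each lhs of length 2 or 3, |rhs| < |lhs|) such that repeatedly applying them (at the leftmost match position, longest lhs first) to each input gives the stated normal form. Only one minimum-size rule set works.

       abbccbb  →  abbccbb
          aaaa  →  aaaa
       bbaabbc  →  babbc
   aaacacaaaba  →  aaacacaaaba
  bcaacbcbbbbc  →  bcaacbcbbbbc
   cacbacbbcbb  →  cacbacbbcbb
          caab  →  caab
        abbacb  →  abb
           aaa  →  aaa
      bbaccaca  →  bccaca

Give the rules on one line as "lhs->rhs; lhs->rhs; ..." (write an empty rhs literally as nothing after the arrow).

abc->ab; bba->b

  | abbccbb
  | aaaa
  | bbaabbc => babbc
  | aaacacaaaba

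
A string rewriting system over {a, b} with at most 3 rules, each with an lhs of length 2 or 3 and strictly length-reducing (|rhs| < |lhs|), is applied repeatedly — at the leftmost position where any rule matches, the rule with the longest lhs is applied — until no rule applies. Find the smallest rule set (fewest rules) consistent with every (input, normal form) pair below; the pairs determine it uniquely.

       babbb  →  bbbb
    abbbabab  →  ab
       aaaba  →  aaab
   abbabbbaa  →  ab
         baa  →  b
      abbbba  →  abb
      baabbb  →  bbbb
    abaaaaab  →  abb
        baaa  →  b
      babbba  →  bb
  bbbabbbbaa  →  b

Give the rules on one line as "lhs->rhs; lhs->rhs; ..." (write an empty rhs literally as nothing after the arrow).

  | babbb => bbbb
  | abbbabab => abbab => ab
  | aaaba => aaab
  | abbabbbaa => abbbaa => aba => ab

ba->b; bba->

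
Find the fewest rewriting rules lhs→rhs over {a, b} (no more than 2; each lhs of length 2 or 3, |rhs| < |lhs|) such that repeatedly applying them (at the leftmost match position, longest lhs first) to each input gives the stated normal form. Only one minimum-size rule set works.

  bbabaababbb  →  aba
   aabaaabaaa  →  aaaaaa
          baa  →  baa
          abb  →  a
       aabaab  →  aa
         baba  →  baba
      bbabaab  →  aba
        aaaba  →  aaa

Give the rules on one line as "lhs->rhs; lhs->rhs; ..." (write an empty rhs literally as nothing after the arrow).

aab->a; bb->

  | bbabaababbb => abaababbb => abaabbb => ababb => aba
  | aabaaabaaa => aaaabaaa => aaaaaa
  | baa
  | abb => a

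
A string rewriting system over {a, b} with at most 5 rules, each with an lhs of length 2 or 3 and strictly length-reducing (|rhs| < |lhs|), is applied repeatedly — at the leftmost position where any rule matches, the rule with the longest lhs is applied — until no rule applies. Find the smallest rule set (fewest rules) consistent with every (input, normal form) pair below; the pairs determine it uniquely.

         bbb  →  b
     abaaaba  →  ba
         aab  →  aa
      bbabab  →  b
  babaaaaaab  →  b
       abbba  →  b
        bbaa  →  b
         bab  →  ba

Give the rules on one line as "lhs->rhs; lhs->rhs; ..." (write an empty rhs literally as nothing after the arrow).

ab->a; aba->b; bb->b; bba->bb

  | bbb => bb => b
  | abaaaba => baaba => bab => ba
  | aab => aa
  | bbabab => bbbab => bbab => bbb => bb => b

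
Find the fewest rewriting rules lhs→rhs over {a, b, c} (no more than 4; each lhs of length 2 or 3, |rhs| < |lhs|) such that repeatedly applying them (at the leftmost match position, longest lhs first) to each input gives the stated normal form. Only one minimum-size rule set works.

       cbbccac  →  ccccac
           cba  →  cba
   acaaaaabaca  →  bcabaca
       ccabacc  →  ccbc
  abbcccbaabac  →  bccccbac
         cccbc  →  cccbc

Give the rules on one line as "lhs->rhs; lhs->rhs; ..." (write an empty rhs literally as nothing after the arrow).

  | cbbccac => ccccac
  | cba
  | acaaaaabaca => acbaaabaca => acbbabaca => accabaca => bcabaca
  | ccabacc => ccabbc => ccacc => ccbc

aa->b; acc->bc; bb->c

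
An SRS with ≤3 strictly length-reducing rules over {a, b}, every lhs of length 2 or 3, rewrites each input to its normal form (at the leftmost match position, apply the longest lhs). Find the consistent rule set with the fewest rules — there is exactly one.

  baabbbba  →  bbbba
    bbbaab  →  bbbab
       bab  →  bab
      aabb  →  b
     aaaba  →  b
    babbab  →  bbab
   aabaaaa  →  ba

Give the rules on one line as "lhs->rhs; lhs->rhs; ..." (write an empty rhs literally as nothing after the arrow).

aa->a; aba->b; abb->b

  | baabbbba => babbbba => bbbba
  | bbbaab => bbbab
  | bab
  | aabb => abb => b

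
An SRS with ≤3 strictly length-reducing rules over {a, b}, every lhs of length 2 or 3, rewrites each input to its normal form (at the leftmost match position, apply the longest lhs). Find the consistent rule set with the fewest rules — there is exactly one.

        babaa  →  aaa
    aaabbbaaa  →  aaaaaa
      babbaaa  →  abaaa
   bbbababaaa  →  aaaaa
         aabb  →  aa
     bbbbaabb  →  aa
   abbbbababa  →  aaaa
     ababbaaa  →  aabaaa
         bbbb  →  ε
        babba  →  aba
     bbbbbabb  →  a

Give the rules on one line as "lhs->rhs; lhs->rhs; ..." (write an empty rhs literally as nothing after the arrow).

bab->a; bb->; bbb->bb

  | babaa => aaa
  | aaabbbaaa => aaabbaaa => aaaaaa
  | babbaaa => abaaa
  | bbbababaaa => bbababaaa => ababaaa => aaaaa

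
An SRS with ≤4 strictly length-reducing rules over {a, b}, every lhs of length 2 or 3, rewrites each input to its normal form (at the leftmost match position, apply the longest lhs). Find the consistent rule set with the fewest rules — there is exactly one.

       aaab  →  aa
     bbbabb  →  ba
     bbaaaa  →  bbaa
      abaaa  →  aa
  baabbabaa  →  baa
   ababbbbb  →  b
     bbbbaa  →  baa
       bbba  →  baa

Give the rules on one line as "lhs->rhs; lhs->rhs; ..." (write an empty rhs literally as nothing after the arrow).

  | aaab => aab => aa
  | bbbabb => baabb => ba
  | bbaaaa => bbaaa => bbaa
  | abaaa => aaaa => aaa => aa

aaa->aa; ab->a; abb->; bbb->ba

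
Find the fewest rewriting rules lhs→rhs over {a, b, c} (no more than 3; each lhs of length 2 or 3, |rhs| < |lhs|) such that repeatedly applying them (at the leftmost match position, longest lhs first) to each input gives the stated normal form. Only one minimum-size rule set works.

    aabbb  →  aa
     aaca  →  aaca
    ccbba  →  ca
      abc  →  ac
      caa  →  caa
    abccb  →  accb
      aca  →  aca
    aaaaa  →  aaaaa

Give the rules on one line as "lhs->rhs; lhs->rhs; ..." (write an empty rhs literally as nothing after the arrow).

ab->a; cbb->

  | aabbb => aabb => aab => aa
  | aaca
  | ccbba => ca
  | abc => ac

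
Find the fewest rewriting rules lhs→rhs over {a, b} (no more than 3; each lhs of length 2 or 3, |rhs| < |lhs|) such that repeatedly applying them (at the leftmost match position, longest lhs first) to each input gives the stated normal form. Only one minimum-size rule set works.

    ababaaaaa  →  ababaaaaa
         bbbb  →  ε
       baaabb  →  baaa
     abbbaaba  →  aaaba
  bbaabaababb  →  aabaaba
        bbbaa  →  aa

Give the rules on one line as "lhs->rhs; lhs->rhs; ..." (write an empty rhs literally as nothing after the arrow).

bb->; bbb->bb

  | ababaaaaa
  | bbbb => bbb => bb => ε
  | baaabb => baaa
  | abbbaaba => abbaaba => aaaba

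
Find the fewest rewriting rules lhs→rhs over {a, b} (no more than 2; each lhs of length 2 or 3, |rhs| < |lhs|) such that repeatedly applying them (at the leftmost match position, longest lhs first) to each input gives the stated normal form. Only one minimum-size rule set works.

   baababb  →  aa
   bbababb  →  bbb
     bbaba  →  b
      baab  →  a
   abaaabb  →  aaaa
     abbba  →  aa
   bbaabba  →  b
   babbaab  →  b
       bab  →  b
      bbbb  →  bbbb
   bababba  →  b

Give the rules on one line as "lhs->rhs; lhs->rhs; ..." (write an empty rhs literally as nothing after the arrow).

ab->a; ba->

  | baababb => ababb => aabb => aab => aa
  | bbababb => bbabb => bbb
  | bbaba => bba => b
  | baab => ab => a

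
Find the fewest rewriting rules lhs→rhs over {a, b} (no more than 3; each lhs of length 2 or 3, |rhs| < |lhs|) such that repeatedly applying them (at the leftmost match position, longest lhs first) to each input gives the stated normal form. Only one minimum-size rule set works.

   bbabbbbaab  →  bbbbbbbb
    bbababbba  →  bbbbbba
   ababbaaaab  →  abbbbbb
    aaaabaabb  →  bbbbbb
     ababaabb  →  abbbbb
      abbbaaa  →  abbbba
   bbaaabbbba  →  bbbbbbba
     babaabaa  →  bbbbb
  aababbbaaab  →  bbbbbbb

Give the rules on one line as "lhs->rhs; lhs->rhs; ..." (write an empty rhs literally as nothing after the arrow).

  | bbabbbbaab => bbbbbbaab => bbbbbbbb
  | bbababbba => bbbabbba => bbbbbba
  | ababbaaaab => abbbaaaab => abbbbaab => abbbbbb
  | aaaabaabb => baabaabb => bbbaabb => bbbbbb

aa->b; bab->bb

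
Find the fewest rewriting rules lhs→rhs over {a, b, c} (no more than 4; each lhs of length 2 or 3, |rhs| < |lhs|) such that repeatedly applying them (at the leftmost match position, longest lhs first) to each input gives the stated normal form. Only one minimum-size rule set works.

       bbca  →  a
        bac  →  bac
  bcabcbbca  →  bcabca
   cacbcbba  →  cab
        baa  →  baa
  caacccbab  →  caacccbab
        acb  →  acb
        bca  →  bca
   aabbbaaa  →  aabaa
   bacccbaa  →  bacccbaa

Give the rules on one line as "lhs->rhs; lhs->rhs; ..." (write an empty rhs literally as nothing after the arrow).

bba->; bbc->; cbc->b

  | bbca => a
  | bac
  | bcabcbbca => bcabca
  | cacbcbba => cabbba => cab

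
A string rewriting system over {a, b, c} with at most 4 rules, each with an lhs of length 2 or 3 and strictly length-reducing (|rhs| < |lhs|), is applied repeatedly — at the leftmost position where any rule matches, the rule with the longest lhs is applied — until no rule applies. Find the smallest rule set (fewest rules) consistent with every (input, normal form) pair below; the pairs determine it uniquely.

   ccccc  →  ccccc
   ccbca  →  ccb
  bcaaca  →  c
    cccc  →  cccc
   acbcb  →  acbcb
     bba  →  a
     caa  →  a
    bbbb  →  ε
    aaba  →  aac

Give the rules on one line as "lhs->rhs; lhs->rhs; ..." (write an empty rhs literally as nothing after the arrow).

  | ccccc
  | ccbca => ccb
  | bcaaca => baca => cca => c
  | cccc

ba->c; bb->; ca->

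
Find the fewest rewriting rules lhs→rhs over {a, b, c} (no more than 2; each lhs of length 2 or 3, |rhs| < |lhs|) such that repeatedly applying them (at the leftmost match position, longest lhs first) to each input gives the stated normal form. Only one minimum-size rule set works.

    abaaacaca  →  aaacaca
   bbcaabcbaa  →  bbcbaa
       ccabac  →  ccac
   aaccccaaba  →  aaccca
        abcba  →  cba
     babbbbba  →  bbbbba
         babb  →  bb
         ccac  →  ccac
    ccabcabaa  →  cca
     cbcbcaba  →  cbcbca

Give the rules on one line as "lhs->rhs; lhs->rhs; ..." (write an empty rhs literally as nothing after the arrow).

ab->; caa->a

  | abaaacaca => aaacaca
  | bbcaabcbaa => bbabcbaa => bbcbaa
  | ccabac => ccac
  | aaccccaaba => aacccaba => aaccca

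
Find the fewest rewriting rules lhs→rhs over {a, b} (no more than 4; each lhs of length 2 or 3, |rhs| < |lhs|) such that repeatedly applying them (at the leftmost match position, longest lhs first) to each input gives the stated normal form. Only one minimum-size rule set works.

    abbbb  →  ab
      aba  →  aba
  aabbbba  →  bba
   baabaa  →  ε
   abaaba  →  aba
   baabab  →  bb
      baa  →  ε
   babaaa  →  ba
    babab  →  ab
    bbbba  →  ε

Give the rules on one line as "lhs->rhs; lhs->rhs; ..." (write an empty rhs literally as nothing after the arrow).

  | abbbb => babb => bbb => ab
  | aba
  | aabbbba => ababba => abbba => baba => bba
  | baabaa => baa => ε

abb->ba; baa->; bab->bb; bbb->ab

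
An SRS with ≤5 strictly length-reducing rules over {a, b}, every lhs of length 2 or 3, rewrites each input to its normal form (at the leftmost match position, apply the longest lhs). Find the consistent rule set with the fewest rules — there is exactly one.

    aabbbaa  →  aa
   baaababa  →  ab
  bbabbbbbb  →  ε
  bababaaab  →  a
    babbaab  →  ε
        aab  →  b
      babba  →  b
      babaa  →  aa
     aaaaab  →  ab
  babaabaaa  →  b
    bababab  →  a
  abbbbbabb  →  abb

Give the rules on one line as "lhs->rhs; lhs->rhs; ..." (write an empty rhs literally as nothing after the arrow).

  | aabbbaa => bbbaa => aa
  | baaababa => baababa => bababa => aba => ab
  | bbabbbbbb => bbbbbb => bbb => ε
  | bababaaab => abaaab => abaab => abab => a

aab->b; ba->b; bab->; bbb->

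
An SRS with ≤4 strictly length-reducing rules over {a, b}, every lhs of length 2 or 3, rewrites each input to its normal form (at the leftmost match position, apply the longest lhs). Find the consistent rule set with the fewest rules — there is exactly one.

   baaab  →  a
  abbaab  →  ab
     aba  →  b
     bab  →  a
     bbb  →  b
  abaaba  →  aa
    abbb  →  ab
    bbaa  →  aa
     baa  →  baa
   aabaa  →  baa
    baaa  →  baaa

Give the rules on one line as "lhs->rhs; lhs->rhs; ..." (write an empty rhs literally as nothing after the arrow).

aab->b; aba->b; bab->a; bb->

  | baaab => bab => a
  | abbaab => aaab => ab
  | aba => b
  | bab => a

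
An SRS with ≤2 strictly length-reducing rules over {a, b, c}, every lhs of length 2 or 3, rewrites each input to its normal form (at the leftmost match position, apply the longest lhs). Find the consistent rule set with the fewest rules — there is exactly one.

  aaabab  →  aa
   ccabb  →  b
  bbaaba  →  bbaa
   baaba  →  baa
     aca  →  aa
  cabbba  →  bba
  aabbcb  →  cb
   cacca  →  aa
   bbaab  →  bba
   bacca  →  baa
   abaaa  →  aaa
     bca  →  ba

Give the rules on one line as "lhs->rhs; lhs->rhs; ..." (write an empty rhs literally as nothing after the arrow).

ab->; ca->a

  | aaabab => aaab => aa
  | ccabb => cabb => abb => b
  | bbaaba => bbaa
  | baaba => baa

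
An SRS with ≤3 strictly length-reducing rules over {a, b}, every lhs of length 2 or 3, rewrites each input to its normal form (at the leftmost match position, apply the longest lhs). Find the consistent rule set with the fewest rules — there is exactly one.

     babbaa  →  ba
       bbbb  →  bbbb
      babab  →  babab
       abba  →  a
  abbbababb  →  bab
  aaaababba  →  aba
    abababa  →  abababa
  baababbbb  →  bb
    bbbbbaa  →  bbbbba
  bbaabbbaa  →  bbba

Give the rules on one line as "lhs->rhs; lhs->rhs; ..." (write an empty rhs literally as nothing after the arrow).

aa->a; abb->

  | babbaa => baa => ba
  | bbbb
  | babab
  | abba => a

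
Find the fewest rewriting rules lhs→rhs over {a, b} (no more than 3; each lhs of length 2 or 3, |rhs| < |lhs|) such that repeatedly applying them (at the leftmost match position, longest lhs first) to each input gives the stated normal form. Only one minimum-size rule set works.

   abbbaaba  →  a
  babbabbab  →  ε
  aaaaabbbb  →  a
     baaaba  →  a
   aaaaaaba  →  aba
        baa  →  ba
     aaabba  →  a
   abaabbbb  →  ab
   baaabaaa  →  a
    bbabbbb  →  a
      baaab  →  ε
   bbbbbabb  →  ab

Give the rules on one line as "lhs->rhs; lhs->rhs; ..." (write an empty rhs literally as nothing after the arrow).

  | abbbaaba => aabaaba => abaaba => ababa => aa => a
  | babbabbab => babbab => bab => ε
  | aaaaabbbb => aaaabbbb => aaabbbb => aabbbb => abbbb => aabb => abb => aa => a
  | baaaba => baaba => baba => a

aa->a; bab->; bb->a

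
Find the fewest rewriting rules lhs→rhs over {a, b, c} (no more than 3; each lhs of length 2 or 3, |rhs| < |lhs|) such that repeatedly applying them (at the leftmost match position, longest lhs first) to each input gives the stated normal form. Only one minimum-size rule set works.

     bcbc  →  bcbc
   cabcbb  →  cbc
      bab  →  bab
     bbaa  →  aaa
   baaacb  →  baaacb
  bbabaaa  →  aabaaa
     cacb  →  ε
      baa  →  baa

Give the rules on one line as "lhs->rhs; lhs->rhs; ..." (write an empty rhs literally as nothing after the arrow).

bb->a; ca->c; ccb->

  | bcbc
  | cabcbb => cbcbb => cbca => cbc
  | bab
  | bbaa => aaa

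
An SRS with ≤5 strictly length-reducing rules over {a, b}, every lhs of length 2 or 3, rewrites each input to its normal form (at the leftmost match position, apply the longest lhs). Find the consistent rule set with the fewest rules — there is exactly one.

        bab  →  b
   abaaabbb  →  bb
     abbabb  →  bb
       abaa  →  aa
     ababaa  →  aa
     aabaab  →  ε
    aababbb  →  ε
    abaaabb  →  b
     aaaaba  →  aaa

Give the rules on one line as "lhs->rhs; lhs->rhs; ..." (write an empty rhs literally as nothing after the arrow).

aab->; ab->b; ba->a; bbb->

  | bab => ab => b
  | abaaabbb => baaabbb => aaabbb => abb => bb
  | abbabb => bbabb => babb => abb => bb
  | abaa => baa => aa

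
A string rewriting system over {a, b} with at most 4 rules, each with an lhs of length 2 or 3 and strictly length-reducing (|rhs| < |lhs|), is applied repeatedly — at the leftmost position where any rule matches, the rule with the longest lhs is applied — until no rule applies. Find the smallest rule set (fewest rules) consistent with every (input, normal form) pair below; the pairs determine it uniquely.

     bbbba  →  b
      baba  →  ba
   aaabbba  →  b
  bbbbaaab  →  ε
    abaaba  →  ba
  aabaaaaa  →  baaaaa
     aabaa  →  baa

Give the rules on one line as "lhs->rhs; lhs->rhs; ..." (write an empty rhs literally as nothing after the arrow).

aab->b; ab->; bb->; bba->b

  | bbbba => bba => b
  | baba => ba
  | aaabbba => abbba => bba => b
  | bbbbaaab => bbaaab => baab => bb => ε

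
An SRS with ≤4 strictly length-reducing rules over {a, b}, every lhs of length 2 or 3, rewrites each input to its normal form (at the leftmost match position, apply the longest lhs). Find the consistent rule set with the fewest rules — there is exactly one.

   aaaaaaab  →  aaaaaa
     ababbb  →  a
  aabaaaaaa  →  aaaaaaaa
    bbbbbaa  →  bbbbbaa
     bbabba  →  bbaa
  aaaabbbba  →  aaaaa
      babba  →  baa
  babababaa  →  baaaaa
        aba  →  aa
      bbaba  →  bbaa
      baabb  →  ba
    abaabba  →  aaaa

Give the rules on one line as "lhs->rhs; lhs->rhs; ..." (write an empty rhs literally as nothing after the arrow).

  | aaaaaaab => aaaaaa
  | ababbb => aabbb => aabb => aab => a
  | aabaaaaaa => aaaaaaaa
  | bbbbbaa

ab->; aba->aa; abb->ab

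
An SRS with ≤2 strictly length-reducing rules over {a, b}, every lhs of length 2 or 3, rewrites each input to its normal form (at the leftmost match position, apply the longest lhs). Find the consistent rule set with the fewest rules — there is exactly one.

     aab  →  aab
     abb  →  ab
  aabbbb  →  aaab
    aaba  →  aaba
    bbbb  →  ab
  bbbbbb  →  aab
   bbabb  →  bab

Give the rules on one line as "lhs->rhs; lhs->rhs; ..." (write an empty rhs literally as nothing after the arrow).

  | aab
  | abb => ab
  | aabbbb => aaabb => aaab
  | aaba

bb->b; bbb->ab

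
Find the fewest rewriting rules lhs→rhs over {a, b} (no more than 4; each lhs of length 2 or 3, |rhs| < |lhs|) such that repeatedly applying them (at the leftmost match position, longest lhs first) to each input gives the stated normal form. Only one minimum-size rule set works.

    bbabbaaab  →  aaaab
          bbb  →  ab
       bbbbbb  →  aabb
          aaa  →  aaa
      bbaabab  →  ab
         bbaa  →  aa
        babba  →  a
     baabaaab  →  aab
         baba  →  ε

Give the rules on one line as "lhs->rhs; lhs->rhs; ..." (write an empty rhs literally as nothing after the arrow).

  | bbabbaaab => abbaaab => aaaab
  | bbb => ab
  | bbbbbb => abbbb => aabb
  | aaa

aba->; ba->; bba->a; bbb->ab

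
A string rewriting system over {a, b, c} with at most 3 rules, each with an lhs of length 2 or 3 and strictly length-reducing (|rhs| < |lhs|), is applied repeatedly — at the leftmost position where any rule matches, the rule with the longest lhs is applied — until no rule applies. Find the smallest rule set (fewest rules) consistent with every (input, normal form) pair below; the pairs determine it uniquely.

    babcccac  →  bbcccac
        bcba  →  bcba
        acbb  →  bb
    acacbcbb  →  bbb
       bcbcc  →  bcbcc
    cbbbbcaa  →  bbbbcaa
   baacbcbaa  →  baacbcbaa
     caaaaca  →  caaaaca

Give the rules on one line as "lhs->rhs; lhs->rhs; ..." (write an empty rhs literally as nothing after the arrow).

  | babcccac => bbcccac
  | bcba
  | acbb => abb => bb
  | acacbcbb => acacbbb => acabbb => acbbb => abbb => bbb

ab->b; cbb->bb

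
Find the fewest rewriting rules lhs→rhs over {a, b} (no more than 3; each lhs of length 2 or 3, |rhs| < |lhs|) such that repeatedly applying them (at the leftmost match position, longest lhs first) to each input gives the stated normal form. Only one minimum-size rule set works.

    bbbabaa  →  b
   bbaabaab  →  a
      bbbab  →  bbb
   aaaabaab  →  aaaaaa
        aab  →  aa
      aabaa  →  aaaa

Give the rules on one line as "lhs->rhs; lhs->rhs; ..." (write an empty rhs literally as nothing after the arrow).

  | bbbabaa => bbbaa => bba => b
  | bbaabaab => babaab => baab => ab => a
  | bbbab => bbb
  | aaaabaab => aaaaaab => aaaaaa

ab->a; ba->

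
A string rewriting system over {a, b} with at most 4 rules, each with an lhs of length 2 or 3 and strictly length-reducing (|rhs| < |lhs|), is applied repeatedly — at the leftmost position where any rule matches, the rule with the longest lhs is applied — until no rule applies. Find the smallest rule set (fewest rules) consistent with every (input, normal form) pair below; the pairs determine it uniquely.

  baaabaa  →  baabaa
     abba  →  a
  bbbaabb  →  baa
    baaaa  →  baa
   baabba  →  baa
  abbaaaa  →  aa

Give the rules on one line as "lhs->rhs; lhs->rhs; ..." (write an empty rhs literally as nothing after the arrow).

aaa->aa; bb->; bba->

  | baaabaa => baabaa
  | abba => a
  | bbbaabb => baabb => baa
  | baaaa => baaa => baa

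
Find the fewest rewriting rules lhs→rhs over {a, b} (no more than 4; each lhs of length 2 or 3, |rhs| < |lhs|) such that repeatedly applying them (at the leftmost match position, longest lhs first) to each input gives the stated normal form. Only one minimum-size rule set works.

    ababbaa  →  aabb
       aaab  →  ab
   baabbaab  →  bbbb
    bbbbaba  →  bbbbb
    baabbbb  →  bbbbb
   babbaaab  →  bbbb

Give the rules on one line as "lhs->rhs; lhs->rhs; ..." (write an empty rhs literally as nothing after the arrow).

  | ababbaa => aabbaa => aabba => aabb
  | aaab => ab
  | baabbaab => babbaab => bbbaab => bbbab => bbbb
  | bbbbaba => bbbbba => bbbbb

aaa->a; aba->aa; ba->b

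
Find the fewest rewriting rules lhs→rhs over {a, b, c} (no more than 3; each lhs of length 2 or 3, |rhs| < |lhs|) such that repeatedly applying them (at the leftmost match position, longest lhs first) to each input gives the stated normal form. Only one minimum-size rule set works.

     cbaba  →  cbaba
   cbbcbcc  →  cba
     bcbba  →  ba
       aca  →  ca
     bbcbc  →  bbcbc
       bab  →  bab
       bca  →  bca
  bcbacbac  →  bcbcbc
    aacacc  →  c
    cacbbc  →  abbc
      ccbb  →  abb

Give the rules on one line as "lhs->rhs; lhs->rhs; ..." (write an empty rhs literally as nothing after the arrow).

ac->c; cbb->; cc->a

  | cbaba
  | cbbcbcc => cbcc => cba
  | bcbba => ba
  | aca => ca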